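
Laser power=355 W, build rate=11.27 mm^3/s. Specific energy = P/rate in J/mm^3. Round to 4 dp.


SE = 355 / 11.27 = 31.4996 J/mm^3


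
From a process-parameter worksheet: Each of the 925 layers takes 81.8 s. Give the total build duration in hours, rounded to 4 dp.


t = 925 * 81.8 / 3600 = 21.0181 hrs


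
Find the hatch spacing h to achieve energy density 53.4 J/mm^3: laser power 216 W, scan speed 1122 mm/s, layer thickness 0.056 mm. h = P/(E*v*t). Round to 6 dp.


h = 216 / (53.4*1122*0.056) = 0.064377 mm


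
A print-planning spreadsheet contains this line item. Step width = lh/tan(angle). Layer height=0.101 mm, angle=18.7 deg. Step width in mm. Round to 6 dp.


step = 0.101 / tan(18.7) = 0.298392 mm


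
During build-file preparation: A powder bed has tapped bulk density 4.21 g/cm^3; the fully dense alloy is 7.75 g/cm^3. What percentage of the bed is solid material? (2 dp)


Packing = (4.21/7.75)*100 = 54.32 %


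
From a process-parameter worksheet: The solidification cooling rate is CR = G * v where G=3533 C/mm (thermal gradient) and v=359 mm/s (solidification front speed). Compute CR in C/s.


CR = 3533 * 359 = 1268347 C/s


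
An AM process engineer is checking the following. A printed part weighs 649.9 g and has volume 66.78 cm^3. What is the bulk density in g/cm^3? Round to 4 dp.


rho = 649.9 / 66.78 = 9.732 g/cm^3


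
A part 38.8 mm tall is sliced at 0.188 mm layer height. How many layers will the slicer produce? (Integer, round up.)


Layers = ceil(38.8/0.188) = 207


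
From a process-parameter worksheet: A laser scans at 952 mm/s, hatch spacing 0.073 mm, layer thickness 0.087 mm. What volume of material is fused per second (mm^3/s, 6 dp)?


Rate = 952 * 0.073 * 0.087 = 6.046152 mm^3/s


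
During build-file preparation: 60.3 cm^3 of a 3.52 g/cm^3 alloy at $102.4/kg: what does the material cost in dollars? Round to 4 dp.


Mass = 60.3*3.52/1000 = 0.212256 kg
Cost = 0.212256 * 102.4 = 21.735 $


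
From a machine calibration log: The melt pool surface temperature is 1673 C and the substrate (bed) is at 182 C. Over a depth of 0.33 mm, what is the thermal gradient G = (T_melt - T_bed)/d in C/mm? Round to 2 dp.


G = (1673-182)/0.33 = 4518.18 C/mm


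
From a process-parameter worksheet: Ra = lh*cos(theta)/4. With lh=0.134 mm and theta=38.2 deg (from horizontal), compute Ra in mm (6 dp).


Ra = 0.134 * cos(38.2) / 4 = 0.026326 mm


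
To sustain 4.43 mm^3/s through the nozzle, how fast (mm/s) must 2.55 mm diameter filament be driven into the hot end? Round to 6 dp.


A = pi*(2.55/2)^2 = 5.107052
v = 4.43 / 5.107052 = 0.867428 mm/s


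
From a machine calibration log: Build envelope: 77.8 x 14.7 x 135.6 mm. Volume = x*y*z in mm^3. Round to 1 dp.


V = 77.8 * 14.7 * 135.6 = 155080.3 mm^3


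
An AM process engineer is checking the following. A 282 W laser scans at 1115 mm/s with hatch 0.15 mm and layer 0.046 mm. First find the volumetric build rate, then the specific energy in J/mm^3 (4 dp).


Build rate = 1115 * 0.15 * 0.046 = 7.6935 mm^3/s
SE = 282 / 7.6935 = 36.6543 J/mm^3


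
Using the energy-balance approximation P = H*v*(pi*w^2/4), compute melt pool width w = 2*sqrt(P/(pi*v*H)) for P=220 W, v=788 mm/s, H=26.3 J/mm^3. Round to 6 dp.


w = 2*sqrt(220/(pi*788*26.3)) = 0.116259 mm


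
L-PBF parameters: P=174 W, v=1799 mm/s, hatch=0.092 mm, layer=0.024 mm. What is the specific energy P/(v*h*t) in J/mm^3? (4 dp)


Build rate = 1799 * 0.092 * 0.024 = 3.972192 mm^3/s
SE = 174 / 3.972192 = 43.8045 J/mm^3


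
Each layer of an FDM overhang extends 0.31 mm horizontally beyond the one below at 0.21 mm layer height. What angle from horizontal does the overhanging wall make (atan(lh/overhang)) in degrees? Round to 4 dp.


angle = atan(0.21/0.31) = 34.1145 degrees


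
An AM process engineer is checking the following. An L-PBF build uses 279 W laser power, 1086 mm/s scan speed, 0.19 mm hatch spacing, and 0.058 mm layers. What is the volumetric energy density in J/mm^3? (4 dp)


E = 279 / (1086*0.19*0.058) = 23.3127 J/mm^3


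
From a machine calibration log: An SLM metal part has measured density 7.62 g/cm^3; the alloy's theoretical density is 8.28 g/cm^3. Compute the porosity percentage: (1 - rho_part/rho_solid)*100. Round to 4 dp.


Porosity = (1-7.62/8.28)*100 = 7.971 %


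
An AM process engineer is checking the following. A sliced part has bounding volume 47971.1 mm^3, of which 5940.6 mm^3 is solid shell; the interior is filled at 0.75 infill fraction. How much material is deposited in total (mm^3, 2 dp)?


V_infill = (47971.1 - 5940.6) * 0.75 = 31522.88
V_total = 5940.6 + 31522.88 = 37463.48 mm^3


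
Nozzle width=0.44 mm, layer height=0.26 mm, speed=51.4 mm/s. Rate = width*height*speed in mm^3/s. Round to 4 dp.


Rate = 0.44 * 0.26 * 51.4 = 5.8802 mm^3/s


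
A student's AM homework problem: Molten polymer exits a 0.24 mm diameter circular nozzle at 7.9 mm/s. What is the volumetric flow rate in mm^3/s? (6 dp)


A = pi*(0.24/2)^2 = 0.04523893 mm^2
Q = 0.04523893 * 7.9 = 0.357388 mm^3/s


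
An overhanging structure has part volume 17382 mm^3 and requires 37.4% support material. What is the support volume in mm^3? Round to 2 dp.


V_support = 17382 * 0.374 = 6500.87 mm^3


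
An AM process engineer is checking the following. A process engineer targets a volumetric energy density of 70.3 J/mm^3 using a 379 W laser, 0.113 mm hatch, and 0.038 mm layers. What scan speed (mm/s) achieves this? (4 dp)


v = 379 / (70.3*0.113*0.038) = 1255.5148 mm/s


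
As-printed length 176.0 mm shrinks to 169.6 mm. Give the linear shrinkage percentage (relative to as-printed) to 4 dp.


Shrinkage = ((176.0-169.6)/176.0)*100 = 3.6364 %


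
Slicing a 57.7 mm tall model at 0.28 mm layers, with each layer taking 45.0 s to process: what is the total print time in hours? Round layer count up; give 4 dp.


Layers = ceil(57.7/0.28) = 207
t = 207 * 45.0 / 3600 = 2.5875 hrs


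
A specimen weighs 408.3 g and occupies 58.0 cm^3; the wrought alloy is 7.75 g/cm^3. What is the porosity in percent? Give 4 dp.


rho_part = 408.3 / 58.0 = 7.03965517 g/cm^3
Porosity = (1 - 7.03965517/7.75)*100 = 9.1657 %


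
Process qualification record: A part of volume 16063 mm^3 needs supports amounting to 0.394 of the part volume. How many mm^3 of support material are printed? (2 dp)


V_support = 16063 * 0.394 = 6328.82 mm^3


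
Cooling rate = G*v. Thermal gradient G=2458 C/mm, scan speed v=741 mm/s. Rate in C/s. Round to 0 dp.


CR = 2458 * 741 = 1821378 C/s


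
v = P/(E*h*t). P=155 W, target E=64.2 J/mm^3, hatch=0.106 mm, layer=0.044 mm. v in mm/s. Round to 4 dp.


v = 155 / (64.2*0.106*0.044) = 517.6523 mm/s


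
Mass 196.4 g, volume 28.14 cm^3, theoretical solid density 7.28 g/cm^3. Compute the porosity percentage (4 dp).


rho_part = 196.4 / 28.14 = 6.97938877 g/cm^3
Porosity = (1 - 6.97938877/7.28)*100 = 4.1293 %


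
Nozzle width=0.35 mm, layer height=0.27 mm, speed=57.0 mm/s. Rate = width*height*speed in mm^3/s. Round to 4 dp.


Rate = 0.35 * 0.27 * 57.0 = 5.3865 mm^3/s


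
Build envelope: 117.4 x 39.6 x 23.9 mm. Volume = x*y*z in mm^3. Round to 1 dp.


V = 117.4 * 39.6 * 23.9 = 111112.1 mm^3


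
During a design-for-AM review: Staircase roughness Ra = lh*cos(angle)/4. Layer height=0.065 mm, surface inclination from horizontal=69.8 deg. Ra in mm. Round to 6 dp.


Ra = 0.065 * cos(69.8) / 4 = 0.005611 mm


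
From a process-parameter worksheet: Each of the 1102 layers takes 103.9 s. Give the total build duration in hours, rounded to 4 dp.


t = 1102 * 103.9 / 3600 = 31.8049 hrs


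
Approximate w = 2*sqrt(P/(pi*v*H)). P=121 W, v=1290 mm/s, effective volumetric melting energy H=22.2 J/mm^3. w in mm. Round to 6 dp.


w = 2*sqrt(121/(pi*1290*22.2)) = 0.073346 mm


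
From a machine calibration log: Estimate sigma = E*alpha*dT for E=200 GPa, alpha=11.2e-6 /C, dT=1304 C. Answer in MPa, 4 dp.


sigma = 200*1000 * 11.2e-6 * 1304 = 2920.96 MPa


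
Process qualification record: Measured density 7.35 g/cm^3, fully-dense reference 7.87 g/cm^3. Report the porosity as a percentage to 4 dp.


Porosity = (1-7.35/7.87)*100 = 6.6074 %


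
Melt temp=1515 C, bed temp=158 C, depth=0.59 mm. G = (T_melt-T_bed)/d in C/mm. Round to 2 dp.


G = (1515-158)/0.59 = 2300.0 C/mm


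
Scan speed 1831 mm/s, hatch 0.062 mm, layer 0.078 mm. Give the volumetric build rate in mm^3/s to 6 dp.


Rate = 1831 * 0.062 * 0.078 = 8.854716 mm^3/s


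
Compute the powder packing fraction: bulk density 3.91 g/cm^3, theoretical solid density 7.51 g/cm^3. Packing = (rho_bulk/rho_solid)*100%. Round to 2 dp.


Packing = (3.91/7.51)*100 = 52.06 %


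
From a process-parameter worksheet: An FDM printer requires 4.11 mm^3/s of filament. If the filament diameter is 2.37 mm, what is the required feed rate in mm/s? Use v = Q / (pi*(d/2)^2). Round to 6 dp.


A = pi*(2.37/2)^2 = 4.411503
v = 4.11 / 4.411503 = 0.931655 mm/s


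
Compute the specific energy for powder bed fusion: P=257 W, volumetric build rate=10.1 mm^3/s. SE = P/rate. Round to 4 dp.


SE = 257 / 10.1 = 25.4455 J/mm^3


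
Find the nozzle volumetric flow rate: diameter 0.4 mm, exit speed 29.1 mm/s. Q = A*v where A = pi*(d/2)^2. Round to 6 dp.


A = pi*(0.4/2)^2 = 0.12566371 mm^2
Q = 0.12566371 * 29.1 = 3.656814 mm^3/s


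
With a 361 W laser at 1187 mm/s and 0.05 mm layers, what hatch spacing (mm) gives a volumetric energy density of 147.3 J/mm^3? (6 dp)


h = 361 / (147.3*1187*0.05) = 0.041294 mm


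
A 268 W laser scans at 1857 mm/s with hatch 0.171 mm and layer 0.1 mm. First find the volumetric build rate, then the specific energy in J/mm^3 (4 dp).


Build rate = 1857 * 0.171 * 0.1 = 31.7547 mm^3/s
SE = 268 / 31.7547 = 8.4397 J/mm^3


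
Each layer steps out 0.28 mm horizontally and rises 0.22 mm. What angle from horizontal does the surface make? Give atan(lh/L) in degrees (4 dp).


angle = atan(0.22/0.28) = 38.1572 degrees


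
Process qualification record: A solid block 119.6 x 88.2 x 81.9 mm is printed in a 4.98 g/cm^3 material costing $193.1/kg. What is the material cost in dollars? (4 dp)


V = 119.6 * 88.2 * 81.9 = 863940.168 mm^3 = 863.940168 cm^3
Mass = 863.940168 * 4.98 / 1000 = 4.30242204 kg
Cost = 4.30242204 * 193.1 = 830.7977 $


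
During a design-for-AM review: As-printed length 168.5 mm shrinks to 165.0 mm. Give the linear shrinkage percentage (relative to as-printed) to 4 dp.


Shrinkage = ((168.5-165.0)/168.5)*100 = 2.0772 %


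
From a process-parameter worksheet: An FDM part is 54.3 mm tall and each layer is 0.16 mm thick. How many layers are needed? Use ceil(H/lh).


Layers = ceil(54.3/0.16) = 340


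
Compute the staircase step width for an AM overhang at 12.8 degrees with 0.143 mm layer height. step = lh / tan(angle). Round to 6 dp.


step = 0.143 / tan(12.8) = 0.629417 mm


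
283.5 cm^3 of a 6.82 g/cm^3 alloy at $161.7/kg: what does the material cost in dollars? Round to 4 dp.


Mass = 283.5*6.82/1000 = 1.93347 kg
Cost = 1.93347 * 161.7 = 312.6421 $


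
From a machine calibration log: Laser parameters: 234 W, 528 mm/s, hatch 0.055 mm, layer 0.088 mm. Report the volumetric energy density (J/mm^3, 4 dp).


E = 234 / (528*0.055*0.088) = 91.5665 J/mm^3


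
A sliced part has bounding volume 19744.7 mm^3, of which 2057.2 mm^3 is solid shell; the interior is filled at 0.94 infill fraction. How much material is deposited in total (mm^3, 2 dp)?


V_infill = (19744.7 - 2057.2) * 0.94 = 16626.25
V_total = 2057.2 + 16626.25 = 18683.45 mm^3


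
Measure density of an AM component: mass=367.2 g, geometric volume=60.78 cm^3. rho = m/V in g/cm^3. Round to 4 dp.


rho = 367.2 / 60.78 = 6.0415 g/cm^3


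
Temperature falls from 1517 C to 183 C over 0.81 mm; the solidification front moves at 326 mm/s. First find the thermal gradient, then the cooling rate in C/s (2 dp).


G = (1517-183)/0.81 = 1646.91358025 C/mm
CR = 1646.91358025 * 326 = 536893.83 C/s


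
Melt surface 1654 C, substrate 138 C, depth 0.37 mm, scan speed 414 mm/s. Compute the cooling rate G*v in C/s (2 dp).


G = (1654-138)/0.37 = 4097.2972973 C/mm
CR = 4097.2972973 * 414 = 1696281.08 C/s


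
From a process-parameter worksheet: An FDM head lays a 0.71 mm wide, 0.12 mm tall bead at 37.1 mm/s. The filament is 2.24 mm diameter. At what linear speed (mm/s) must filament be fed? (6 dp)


Q = 0.71 * 0.12 * 37.1 = 3.16092 mm^3/s
A_fil = pi*(2.24/2)^2 = 3.94081382 mm^2
v_feed = 3.16092 / 3.94081382 = 0.802098 mm/s


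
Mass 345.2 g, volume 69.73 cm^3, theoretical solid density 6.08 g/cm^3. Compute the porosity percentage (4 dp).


rho_part = 345.2 / 69.73 = 4.95052345 g/cm^3
Porosity = (1 - 4.95052345/6.08)*100 = 18.5769 %


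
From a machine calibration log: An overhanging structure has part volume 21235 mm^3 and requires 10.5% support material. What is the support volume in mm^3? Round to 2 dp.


V_support = 21235 * 0.105 = 2229.68 mm^3


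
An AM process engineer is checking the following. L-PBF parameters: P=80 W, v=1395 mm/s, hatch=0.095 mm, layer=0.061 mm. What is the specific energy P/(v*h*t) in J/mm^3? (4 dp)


Build rate = 1395 * 0.095 * 0.061 = 8.084025 mm^3/s
SE = 80 / 8.084025 = 9.8961 J/mm^3


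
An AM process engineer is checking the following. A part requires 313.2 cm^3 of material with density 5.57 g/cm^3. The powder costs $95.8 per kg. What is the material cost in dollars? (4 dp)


Mass = 313.2*5.57/1000 = 1.744524 kg
Cost = 1.744524 * 95.8 = 167.1254 $


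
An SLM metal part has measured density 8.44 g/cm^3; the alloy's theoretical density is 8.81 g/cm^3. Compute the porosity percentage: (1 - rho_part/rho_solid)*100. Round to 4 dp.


Porosity = (1-8.44/8.81)*100 = 4.1998 %


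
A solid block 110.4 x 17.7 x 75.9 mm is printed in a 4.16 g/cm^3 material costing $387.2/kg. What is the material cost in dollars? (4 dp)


V = 110.4 * 17.7 * 75.9 = 148314.672 mm^3 = 148.314672 cm^3
Mass = 148.314672 * 4.16 / 1000 = 0.61698904 kg
Cost = 0.61698904 * 387.2 = 238.8982 $


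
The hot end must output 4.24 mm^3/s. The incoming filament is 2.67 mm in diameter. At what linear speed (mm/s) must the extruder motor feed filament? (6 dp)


A = pi*(2.67/2)^2 = 5.599025
v = 4.24 / 5.599025 = 0.757275 mm/s


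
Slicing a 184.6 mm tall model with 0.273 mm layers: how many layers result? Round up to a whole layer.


Layers = ceil(184.6/0.273) = 677


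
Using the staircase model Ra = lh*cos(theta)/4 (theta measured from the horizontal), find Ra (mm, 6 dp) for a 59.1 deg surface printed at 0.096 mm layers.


Ra = 0.096 * cos(59.1) / 4 = 0.012325 mm


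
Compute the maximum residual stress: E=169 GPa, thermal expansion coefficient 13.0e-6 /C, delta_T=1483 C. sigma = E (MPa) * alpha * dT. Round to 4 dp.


sigma = 169*1000 * 13.0e-6 * 1483 = 3258.151 MPa


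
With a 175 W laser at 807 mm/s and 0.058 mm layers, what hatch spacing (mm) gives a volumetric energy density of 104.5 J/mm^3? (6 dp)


h = 175 / (104.5*807*0.058) = 0.035778 mm


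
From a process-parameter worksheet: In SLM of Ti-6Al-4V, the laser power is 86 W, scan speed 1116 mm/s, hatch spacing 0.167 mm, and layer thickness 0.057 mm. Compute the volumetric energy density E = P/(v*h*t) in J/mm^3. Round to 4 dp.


E = 86 / (1116*0.167*0.057) = 8.0955 J/mm^3


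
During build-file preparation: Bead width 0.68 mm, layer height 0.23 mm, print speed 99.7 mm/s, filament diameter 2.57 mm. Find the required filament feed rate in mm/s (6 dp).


Q = 0.68 * 0.23 * 99.7 = 15.59308 mm^3/s
A_fil = pi*(2.57/2)^2 = 5.18747633 mm^2
v_feed = 15.59308 / 5.18747633 = 3.005909 mm/s


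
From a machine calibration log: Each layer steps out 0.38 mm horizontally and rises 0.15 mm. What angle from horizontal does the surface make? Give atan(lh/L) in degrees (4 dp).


angle = atan(0.15/0.38) = 21.541 degrees


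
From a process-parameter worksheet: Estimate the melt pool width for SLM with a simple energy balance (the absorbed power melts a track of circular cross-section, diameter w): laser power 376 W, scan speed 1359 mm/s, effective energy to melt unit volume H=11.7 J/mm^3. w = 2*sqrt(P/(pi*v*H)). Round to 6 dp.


w = 2*sqrt(376/(pi*1359*11.7)) = 0.173519 mm


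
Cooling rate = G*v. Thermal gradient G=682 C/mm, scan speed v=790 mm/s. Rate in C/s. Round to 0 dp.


CR = 682 * 790 = 538780 C/s


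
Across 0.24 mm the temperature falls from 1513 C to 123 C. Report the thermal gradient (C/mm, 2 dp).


G = (1513-123)/0.24 = 5791.67 C/mm


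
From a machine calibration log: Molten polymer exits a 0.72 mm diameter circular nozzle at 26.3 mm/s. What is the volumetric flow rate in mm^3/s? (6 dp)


A = pi*(0.72/2)^2 = 0.40715041 mm^2
Q = 0.40715041 * 26.3 = 10.708056 mm^3/s


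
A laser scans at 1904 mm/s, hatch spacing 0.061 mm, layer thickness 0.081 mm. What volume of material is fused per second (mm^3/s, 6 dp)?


Rate = 1904 * 0.061 * 0.081 = 9.407664 mm^3/s


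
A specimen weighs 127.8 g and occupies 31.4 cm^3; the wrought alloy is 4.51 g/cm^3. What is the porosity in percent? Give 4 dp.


rho_part = 127.8 / 31.4 = 4.07006369 g/cm^3
Porosity = (1 - 4.07006369/4.51)*100 = 9.7547 %


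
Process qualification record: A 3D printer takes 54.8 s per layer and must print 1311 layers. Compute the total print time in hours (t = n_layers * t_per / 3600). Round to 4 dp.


t = 1311 * 54.8 / 3600 = 19.9563 hrs


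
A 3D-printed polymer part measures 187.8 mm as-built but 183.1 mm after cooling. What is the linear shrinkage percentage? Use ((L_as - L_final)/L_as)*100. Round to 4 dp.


Shrinkage = ((187.8-183.1)/187.8)*100 = 2.5027 %


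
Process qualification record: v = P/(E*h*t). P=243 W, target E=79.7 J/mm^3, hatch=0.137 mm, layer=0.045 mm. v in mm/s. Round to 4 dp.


v = 243 / (79.7*0.137*0.045) = 494.5553 mm/s


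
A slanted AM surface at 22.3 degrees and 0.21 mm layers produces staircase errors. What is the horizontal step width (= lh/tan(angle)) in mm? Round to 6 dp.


step = 0.21 / tan(22.3) = 0.512033 mm


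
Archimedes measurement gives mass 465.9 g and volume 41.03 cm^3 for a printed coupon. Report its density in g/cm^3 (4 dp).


rho = 465.9 / 41.03 = 11.3551 g/cm^3


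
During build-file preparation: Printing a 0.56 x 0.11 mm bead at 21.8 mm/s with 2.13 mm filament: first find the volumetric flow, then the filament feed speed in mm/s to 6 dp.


Q = 0.56 * 0.11 * 21.8 = 1.34288 mm^3/s
A_fil = pi*(2.13/2)^2 = 3.56327293 mm^2
v_feed = 1.34288 / 3.56327293 = 0.376867 mm/s


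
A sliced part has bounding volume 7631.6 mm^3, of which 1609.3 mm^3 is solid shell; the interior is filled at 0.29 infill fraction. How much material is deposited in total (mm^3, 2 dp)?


V_infill = (7631.6 - 1609.3) * 0.29 = 1746.47
V_total = 1609.3 + 1746.47 = 3355.77 mm^3


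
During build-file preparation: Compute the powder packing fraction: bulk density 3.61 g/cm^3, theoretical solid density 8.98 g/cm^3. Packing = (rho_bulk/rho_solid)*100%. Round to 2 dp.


Packing = (3.61/8.98)*100 = 40.2 %


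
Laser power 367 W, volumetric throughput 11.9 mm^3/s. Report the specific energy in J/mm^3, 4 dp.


SE = 367 / 11.9 = 30.8403 J/mm^3


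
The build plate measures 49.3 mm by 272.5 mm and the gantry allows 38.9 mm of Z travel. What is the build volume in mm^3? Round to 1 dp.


V = 49.3 * 272.5 * 38.9 = 522592.3 mm^3


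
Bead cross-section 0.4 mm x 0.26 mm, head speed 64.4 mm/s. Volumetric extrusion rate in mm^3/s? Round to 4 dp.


Rate = 0.4 * 0.26 * 64.4 = 6.6976 mm^3/s


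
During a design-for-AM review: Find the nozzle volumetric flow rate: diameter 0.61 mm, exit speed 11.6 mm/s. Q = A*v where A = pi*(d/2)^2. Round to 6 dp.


A = pi*(0.61/2)^2 = 0.29224666 mm^2
Q = 0.29224666 * 11.6 = 3.390061 mm^3/s


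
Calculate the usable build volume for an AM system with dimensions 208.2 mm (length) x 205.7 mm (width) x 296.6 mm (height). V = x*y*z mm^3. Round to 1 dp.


V = 208.2 * 205.7 * 296.6 = 12702411.1 mm^3


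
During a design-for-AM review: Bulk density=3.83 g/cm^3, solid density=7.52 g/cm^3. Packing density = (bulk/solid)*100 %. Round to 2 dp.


Packing = (3.83/7.52)*100 = 50.93 %


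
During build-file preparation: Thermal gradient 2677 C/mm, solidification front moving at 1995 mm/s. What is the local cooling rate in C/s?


CR = 2677 * 1995 = 5340615 C/s


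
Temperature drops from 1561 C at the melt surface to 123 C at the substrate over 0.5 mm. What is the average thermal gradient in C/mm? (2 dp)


G = (1561-123)/0.5 = 2876.0 C/mm


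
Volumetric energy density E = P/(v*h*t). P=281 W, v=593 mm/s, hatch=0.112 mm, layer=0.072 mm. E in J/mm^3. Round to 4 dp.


E = 281 / (593*0.112*0.072) = 58.7626 J/mm^3


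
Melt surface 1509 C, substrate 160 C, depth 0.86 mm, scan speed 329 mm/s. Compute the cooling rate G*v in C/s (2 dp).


G = (1509-160)/0.86 = 1568.60465116 C/mm
CR = 1568.60465116 * 329 = 516070.93 C/s


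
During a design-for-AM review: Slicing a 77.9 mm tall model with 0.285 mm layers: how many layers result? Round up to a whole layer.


Layers = ceil(77.9/0.285) = 274


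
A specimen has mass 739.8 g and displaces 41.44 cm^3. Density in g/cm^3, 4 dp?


rho = 739.8 / 41.44 = 17.8523 g/cm^3


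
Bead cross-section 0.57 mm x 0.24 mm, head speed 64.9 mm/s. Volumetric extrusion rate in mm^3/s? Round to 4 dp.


Rate = 0.57 * 0.24 * 64.9 = 8.8783 mm^3/s


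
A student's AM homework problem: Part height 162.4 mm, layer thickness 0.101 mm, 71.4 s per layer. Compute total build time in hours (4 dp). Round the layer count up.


Layers = ceil(162.4/0.101) = 1608
t = 1608 * 71.4 / 3600 = 31.892 hrs


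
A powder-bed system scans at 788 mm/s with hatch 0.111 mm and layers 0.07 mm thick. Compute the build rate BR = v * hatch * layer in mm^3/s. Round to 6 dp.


Rate = 788 * 0.111 * 0.07 = 6.12276 mm^3/s


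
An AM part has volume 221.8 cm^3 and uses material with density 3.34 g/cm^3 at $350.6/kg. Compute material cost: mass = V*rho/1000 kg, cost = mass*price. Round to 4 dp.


Mass = 221.8*3.34/1000 = 0.740812 kg
Cost = 0.740812 * 350.6 = 259.7287 $


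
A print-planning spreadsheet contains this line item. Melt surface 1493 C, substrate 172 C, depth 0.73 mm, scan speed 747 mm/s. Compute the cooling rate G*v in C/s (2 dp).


G = (1493-172)/0.73 = 1809.5890411 C/mm
CR = 1809.5890411 * 747 = 1351763.01 C/s


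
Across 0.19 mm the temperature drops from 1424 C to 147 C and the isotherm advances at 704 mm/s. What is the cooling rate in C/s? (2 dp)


G = (1424-147)/0.19 = 6721.05263158 C/mm
CR = 6721.05263158 * 704 = 4731621.05 C/s


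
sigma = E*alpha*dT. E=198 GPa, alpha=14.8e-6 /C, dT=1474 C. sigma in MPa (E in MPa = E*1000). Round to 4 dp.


sigma = 198*1000 * 14.8e-6 * 1474 = 4319.4096 MPa


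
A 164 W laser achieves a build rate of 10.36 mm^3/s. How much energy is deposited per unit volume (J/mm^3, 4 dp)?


SE = 164 / 10.36 = 15.8301 J/mm^3


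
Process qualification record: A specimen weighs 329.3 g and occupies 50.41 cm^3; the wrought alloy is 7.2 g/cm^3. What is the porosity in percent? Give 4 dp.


rho_part = 329.3 / 50.41 = 6.53243404 g/cm^3
Porosity = (1 - 6.53243404/7.2)*100 = 9.2717 %


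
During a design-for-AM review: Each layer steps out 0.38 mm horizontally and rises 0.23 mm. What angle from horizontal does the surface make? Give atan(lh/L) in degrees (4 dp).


angle = atan(0.23/0.38) = 31.185 degrees


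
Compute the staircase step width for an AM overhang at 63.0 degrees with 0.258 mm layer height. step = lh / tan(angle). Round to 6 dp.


step = 0.258 / tan(63.0) = 0.131458 mm


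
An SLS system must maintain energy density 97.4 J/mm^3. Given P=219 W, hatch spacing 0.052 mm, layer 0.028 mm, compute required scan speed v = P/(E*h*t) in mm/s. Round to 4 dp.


v = 219 / (97.4*0.052*0.028) = 1544.2719 mm/s


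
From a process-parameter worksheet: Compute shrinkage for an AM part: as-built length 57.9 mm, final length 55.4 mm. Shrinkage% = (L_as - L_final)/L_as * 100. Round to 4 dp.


Shrinkage = ((57.9-55.4)/57.9)*100 = 4.3178 %


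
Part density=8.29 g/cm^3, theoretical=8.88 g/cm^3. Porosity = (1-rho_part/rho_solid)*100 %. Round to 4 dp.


Porosity = (1-8.29/8.88)*100 = 6.6441 %


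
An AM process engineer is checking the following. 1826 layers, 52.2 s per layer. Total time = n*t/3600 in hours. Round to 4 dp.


t = 1826 * 52.2 / 3600 = 26.477 hrs


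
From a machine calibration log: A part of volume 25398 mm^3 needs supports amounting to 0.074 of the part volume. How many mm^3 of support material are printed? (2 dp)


V_support = 25398 * 0.074 = 1879.45 mm^3


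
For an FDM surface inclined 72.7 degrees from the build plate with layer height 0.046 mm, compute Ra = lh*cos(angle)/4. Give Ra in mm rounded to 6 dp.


Ra = 0.046 * cos(72.7) / 4 = 0.00342 mm


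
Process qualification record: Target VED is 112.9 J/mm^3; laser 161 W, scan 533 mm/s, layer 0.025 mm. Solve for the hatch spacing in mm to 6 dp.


h = 161 / (112.9*533*0.025) = 0.10702 mm


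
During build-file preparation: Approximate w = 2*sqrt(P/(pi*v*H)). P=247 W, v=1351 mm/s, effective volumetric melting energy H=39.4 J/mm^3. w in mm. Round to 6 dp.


w = 2*sqrt(247/(pi*1351*39.4)) = 0.076865 mm


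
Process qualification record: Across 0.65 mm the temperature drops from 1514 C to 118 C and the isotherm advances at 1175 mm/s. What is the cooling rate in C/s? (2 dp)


G = (1514-118)/0.65 = 2147.69230769 C/mm
CR = 2147.69230769 * 1175 = 2523538.46 C/s


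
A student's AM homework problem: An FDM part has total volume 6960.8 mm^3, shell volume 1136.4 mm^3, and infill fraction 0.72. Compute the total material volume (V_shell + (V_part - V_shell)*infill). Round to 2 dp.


V_infill = (6960.8 - 1136.4) * 0.72 = 4193.57
V_total = 1136.4 + 4193.57 = 5329.97 mm^3


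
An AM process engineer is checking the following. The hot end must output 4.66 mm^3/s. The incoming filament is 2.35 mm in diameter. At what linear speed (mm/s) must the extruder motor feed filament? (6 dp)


A = pi*(2.35/2)^2 = 4.337361
v = 4.66 / 4.337361 = 1.074386 mm/s


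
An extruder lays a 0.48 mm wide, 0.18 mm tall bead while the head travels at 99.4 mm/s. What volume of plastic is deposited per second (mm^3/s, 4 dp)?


Rate = 0.48 * 0.18 * 99.4 = 8.5882 mm^3/s


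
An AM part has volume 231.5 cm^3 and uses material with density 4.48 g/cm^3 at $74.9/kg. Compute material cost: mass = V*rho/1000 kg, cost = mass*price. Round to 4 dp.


Mass = 231.5*4.48/1000 = 1.03712 kg
Cost = 1.03712 * 74.9 = 77.6803 $


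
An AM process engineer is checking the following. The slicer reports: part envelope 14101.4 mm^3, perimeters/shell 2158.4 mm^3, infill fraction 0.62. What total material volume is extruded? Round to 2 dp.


V_infill = (14101.4 - 2158.4) * 0.62 = 7404.66
V_total = 2158.4 + 7404.66 = 9563.06 mm^3


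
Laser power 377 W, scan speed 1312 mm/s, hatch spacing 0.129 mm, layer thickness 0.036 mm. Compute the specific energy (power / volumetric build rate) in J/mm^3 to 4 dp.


Build rate = 1312 * 0.129 * 0.036 = 6.092928 mm^3/s
SE = 377 / 6.092928 = 61.875 J/mm^3


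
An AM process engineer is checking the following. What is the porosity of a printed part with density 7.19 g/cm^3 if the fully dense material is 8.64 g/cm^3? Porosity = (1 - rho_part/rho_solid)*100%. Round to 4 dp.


Porosity = (1-7.19/8.64)*100 = 16.7824 %


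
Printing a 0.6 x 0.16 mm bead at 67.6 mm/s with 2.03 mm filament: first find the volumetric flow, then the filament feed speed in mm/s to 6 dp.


Q = 0.6 * 0.16 * 67.6 = 6.4896 mm^3/s
A_fil = pi*(2.03/2)^2 = 3.23654729 mm^2
v_feed = 6.4896 / 3.23654729 = 2.0051 mm/s


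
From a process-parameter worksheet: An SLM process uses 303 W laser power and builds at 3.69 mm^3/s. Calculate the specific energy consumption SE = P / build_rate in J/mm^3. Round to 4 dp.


SE = 303 / 3.69 = 82.1138 J/mm^3


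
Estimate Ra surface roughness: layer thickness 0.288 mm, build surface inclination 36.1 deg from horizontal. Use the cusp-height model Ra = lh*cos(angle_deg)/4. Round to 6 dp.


Ra = 0.288 * cos(36.1) / 4 = 0.058175 mm


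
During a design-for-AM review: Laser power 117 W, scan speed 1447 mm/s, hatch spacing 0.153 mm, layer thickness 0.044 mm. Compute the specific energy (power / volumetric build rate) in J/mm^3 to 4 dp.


Build rate = 1447 * 0.153 * 0.044 = 9.741204 mm^3/s
SE = 117 / 9.741204 = 12.0108 J/mm^3


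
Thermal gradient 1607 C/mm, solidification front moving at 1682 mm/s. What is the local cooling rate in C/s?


CR = 1607 * 1682 = 2702974 C/s


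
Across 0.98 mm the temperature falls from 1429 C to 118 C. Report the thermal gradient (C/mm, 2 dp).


G = (1429-118)/0.98 = 1337.76 C/mm


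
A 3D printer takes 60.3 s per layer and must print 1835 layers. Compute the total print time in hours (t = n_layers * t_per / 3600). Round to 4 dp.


t = 1835 * 60.3 / 3600 = 30.7363 hrs


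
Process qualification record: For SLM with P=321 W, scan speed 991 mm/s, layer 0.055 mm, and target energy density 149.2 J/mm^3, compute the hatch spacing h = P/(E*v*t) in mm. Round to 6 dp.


h = 321 / (149.2*991*0.055) = 0.039473 mm


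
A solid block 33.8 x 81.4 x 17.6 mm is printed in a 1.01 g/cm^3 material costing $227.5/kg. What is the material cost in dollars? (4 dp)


V = 33.8 * 81.4 * 17.6 = 48423.232 mm^3 = 48.423232 cm^3
Mass = 48.423232 * 1.01 / 1000 = 0.04890746 kg
Cost = 0.04890746 * 227.5 = 11.1264 $


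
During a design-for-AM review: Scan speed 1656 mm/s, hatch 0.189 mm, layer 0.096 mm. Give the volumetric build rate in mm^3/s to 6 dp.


Rate = 1656 * 0.189 * 0.096 = 30.046464 mm^3/s


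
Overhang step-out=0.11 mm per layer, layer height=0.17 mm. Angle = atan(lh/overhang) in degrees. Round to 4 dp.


angle = atan(0.17/0.11) = 57.0948 degrees


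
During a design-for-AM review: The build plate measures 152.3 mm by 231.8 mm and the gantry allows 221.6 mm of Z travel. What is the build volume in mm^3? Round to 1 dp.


V = 152.3 * 231.8 * 221.6 = 7823175.8 mm^3


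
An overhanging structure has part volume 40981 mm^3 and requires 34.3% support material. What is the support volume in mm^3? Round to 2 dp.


V_support = 40981 * 0.343 = 14056.48 mm^3


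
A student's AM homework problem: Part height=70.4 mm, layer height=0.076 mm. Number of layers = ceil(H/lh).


Layers = ceil(70.4/0.076) = 927


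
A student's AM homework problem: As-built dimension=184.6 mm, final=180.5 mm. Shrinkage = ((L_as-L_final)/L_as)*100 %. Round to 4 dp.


Shrinkage = ((184.6-180.5)/184.6)*100 = 2.221 %


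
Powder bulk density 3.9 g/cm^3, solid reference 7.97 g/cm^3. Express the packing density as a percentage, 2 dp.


Packing = (3.9/7.97)*100 = 48.93 %


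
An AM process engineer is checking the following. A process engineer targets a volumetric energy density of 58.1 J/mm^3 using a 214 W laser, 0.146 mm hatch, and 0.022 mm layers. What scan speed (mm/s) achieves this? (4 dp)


v = 214 / (58.1*0.146*0.022) = 1146.7325 mm/s


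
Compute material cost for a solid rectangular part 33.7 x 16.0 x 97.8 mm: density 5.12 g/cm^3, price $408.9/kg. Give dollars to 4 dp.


V = 33.7 * 16.0 * 97.8 = 52733.76 mm^3 = 52.73376 cm^3
Mass = 52.73376 * 5.12 / 1000 = 0.26999685 kg
Cost = 0.26999685 * 408.9 = 110.4017 $


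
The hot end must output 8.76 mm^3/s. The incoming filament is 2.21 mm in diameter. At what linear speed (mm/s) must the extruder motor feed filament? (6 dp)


A = pi*(2.21/2)^2 = 3.835963
v = 8.76 / 3.835963 = 2.283651 mm/s


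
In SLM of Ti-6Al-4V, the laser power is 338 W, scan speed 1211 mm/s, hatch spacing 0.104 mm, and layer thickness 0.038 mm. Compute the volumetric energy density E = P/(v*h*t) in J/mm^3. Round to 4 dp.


E = 338 / (1211*0.104*0.038) = 70.6245 J/mm^3


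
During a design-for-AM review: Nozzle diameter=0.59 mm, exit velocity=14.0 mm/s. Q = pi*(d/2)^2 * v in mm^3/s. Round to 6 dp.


A = pi*(0.59/2)^2 = 0.2733971 mm^2
Q = 0.2733971 * 14.0 = 3.827559 mm^3/s


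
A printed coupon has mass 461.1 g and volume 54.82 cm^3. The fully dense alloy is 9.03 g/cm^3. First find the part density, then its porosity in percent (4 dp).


rho_part = 461.1 / 54.82 = 8.41116381 g/cm^3
Porosity = (1 - 8.41116381/9.03)*100 = 6.8531 %


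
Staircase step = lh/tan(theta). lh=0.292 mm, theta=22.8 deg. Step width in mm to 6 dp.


step = 0.292 / tan(22.8) = 0.694641 mm


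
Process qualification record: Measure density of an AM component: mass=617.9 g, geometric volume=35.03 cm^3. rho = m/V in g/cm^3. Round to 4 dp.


rho = 617.9 / 35.03 = 17.6392 g/cm^3


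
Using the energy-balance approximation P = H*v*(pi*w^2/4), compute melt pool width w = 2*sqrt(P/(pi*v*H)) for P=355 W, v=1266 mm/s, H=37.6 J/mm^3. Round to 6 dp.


w = 2*sqrt(355/(pi*1266*37.6)) = 0.097445 mm


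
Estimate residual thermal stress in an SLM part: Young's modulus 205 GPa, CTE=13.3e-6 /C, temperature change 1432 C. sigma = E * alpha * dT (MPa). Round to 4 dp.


sigma = 205*1000 * 13.3e-6 * 1432 = 3904.348 MPa


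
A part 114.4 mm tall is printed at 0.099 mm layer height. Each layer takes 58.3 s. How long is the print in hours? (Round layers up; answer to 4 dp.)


Layers = ceil(114.4/0.099) = 1156
t = 1156 * 58.3 / 3600 = 18.7208 hrs


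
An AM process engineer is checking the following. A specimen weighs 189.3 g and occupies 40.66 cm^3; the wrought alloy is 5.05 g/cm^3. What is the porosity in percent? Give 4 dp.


rho_part = 189.3 / 40.66 = 4.65568126 g/cm^3
Porosity = (1 - 4.65568126/5.05)*100 = 7.8083 %


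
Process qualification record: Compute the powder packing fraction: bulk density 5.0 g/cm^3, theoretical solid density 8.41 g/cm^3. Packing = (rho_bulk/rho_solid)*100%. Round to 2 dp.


Packing = (5.0/8.41)*100 = 59.45 %


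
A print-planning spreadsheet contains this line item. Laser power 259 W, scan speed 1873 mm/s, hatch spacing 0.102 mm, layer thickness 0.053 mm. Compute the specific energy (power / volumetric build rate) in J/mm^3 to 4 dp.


Build rate = 1873 * 0.102 * 0.053 = 10.125438 mm^3/s
SE = 259 / 10.125438 = 25.5791 J/mm^3


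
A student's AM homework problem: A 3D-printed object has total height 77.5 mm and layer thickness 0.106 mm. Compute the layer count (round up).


Layers = ceil(77.5/0.106) = 732


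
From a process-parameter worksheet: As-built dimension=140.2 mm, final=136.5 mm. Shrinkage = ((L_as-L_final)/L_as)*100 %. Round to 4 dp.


Shrinkage = ((140.2-136.5)/140.2)*100 = 2.6391 %


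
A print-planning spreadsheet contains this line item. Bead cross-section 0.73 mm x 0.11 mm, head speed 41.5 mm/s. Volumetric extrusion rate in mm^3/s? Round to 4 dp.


Rate = 0.73 * 0.11 * 41.5 = 3.3325 mm^3/s


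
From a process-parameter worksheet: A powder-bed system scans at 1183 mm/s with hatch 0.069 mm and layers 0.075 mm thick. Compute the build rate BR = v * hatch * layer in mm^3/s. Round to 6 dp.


Rate = 1183 * 0.069 * 0.075 = 6.122025 mm^3/s


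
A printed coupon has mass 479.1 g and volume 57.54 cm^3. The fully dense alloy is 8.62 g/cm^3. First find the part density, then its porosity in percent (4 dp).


rho_part = 479.1 / 57.54 = 8.32638165 g/cm^3
Porosity = (1 - 8.32638165/8.62)*100 = 3.4062 %


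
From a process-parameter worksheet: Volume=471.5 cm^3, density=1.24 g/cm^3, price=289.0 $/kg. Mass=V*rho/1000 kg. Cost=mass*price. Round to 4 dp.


Mass = 471.5*1.24/1000 = 0.58466 kg
Cost = 0.58466 * 289.0 = 168.9667 $


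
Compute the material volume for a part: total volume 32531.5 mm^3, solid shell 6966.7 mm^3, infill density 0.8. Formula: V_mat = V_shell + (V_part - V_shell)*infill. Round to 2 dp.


V_infill = (32531.5 - 6966.7) * 0.8 = 20451.84
V_total = 6966.7 + 20451.84 = 27418.54 mm^3


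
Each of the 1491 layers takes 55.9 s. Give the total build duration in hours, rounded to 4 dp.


t = 1491 * 55.9 / 3600 = 23.1519 hrs


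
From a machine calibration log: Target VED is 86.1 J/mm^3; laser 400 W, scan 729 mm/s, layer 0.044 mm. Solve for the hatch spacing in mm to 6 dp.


h = 400 / (86.1*729*0.044) = 0.144836 mm


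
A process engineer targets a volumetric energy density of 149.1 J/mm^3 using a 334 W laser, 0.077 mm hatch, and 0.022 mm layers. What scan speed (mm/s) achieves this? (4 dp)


v = 334 / (149.1*0.077*0.022) = 1322.3774 mm/s


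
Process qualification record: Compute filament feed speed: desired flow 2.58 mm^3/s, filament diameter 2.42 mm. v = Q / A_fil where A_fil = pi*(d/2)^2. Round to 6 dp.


A = pi*(2.42/2)^2 = 4.599606
v = 2.58 / 4.599606 = 0.560918 mm/s


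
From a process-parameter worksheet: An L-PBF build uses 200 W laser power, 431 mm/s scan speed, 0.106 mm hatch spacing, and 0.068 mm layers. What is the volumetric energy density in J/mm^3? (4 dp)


E = 200 / (431*0.106*0.068) = 64.3781 J/mm^3


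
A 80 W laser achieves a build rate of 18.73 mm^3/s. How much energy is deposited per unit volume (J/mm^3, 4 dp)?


SE = 80 / 18.73 = 4.2712 J/mm^3


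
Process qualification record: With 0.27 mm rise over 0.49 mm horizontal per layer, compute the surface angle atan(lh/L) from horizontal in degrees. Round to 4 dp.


angle = atan(0.27/0.49) = 28.8557 degrees


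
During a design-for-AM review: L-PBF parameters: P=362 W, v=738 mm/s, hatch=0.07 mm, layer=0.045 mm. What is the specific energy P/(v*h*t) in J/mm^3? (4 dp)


Build rate = 738 * 0.07 * 0.045 = 2.3247 mm^3/s
SE = 362 / 2.3247 = 155.719 J/mm^3


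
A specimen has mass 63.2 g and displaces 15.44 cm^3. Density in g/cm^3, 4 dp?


rho = 63.2 / 15.44 = 4.0933 g/cm^3


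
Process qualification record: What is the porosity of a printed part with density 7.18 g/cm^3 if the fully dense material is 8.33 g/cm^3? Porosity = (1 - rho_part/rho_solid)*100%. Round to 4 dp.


Porosity = (1-7.18/8.33)*100 = 13.8055 %


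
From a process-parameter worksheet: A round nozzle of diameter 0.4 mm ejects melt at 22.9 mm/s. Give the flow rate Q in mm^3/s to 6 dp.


A = pi*(0.4/2)^2 = 0.12566371 mm^2
Q = 0.12566371 * 22.9 = 2.877699 mm^3/s


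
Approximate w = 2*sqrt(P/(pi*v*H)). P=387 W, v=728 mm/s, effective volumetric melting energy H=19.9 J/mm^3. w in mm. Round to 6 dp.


w = 2*sqrt(387/(pi*728*19.9)) = 0.184424 mm


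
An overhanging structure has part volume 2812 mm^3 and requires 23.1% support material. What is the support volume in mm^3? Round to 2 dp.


V_support = 2812 * 0.231 = 649.57 mm^3


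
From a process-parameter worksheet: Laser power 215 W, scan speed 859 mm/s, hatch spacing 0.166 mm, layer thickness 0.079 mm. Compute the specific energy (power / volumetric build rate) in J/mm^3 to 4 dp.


Build rate = 859 * 0.166 * 0.079 = 11.264926 mm^3/s
SE = 215 / 11.264926 = 19.0858 J/mm^3


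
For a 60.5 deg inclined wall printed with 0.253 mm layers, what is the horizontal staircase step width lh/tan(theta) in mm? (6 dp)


step = 0.253 / tan(60.5) = 0.143141 mm


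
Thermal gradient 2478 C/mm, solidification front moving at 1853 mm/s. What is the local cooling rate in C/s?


CR = 2478 * 1853 = 4591734 C/s


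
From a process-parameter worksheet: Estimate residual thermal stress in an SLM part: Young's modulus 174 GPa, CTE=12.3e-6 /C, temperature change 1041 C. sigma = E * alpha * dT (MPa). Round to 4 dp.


sigma = 174*1000 * 12.3e-6 * 1041 = 2227.9482 MPa


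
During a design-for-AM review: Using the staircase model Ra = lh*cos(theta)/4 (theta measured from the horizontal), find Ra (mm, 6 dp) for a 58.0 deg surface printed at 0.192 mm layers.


Ra = 0.192 * cos(58.0) / 4 = 0.025436 mm
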